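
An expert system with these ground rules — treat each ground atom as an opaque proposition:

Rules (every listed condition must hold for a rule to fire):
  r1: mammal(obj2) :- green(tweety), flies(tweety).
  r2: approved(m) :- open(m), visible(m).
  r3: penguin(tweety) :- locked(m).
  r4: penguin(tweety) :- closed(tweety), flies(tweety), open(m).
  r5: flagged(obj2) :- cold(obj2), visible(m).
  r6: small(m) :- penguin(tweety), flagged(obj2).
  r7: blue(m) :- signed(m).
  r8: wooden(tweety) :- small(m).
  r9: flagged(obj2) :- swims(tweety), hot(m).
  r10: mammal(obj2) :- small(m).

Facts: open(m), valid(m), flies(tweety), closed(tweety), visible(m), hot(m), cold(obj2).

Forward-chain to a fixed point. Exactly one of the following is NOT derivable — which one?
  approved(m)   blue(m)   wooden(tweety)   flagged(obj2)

blue(m)

Round 1 — r2, r4, r5, derive approved(m), penguin(tweety), flagged(obj2).
Round 2 — r6, derive small(m).
Round 3 — r8, r10, derive wooden(tweety), mammal(obj2).
Derived: wooden(tweety) (round 3), approved(m) (round 1), flagged(obj2) (round 1). blue(m) never appears in any round.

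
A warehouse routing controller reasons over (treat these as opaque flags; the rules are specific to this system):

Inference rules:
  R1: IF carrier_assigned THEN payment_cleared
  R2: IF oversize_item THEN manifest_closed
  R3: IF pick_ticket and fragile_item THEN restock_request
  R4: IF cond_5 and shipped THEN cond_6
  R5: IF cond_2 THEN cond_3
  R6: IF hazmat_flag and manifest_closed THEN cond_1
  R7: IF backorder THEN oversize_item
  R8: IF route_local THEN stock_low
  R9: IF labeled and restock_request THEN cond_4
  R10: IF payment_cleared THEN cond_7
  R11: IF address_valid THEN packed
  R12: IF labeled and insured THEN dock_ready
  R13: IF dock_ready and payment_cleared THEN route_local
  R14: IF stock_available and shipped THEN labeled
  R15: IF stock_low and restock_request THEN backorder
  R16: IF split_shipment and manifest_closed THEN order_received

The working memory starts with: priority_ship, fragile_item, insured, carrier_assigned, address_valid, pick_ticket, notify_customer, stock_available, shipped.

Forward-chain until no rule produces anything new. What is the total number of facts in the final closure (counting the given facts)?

21

Round 1: R1 [IF carrier_assigned THEN payment_cleared]; R3 [IF pick_ticket and fragile_item THEN restock_request]; R11 [IF address_valid THEN packed]; R14 [IF stock_available and shipped THEN labeled]. Adds payment_cleared, restock_request, packed, labeled.
Round 2: R9 [IF labeled and restock_request THEN cond_4]; R10 [IF payment_cleared THEN cond_7]; R12 [IF labeled and insured THEN dock_ready]. Adds cond_4, cond_7, dock_ready.
Round 3: R13 [IF dock_ready and payment_cleared THEN route_local]. Adds route_local.
Round 4: R8 [IF route_local THEN stock_low]. Adds stock_low.
Round 5: R15 [IF stock_low and restock_request THEN backorder]. Adds backorder.
Round 6: R7 [IF backorder THEN oversize_item]. Adds oversize_item.
Round 7: R2 [IF oversize_item THEN manifest_closed]. Adds manifest_closed.
Closure: {address_valid, backorder, carrier_assigned, cond_4, cond_7, dock_ready, fragile_item, insured, labeled, manifest_closed, notify_customer, oversize_item, packed, payment_cleared, pick_ticket, priority_ship, restock_request, route_local, shipped, stock_available, stock_low} — 21 facts.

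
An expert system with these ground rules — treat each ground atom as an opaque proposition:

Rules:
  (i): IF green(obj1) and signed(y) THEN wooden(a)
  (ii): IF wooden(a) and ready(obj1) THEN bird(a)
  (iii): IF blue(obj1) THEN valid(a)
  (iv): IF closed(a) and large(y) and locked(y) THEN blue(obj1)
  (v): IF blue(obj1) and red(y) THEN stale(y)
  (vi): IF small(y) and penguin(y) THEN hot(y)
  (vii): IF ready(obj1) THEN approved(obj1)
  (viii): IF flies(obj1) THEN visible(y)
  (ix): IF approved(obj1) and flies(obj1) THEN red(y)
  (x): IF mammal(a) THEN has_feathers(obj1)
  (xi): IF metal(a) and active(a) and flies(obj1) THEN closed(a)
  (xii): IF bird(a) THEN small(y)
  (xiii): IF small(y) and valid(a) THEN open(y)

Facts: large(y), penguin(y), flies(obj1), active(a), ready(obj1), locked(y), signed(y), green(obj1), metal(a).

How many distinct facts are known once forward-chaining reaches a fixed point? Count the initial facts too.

Round 1: (i) [IF green(obj1) and signed(y) THEN wooden(a)]; (vii) [IF ready(obj1) THEN approved(obj1)]; (viii) [IF flies(obj1) THEN visible(y)]; (xi) [IF metal(a) and active(a) and flies(obj1) THEN closed(a)]. New: wooden(a), approved(obj1), visible(y), closed(a).
Round 2: (ii) [IF wooden(a) and ready(obj1) THEN bird(a)]; (iv) [IF closed(a) and large(y) and locked(y) THEN blue(obj1)]; (ix) [IF approved(obj1) and flies(obj1) THEN red(y)]. New: bird(a), blue(obj1), red(y).
Round 3: (iii) [IF blue(obj1) THEN valid(a)]; (v) [IF blue(obj1) and red(y) THEN stale(y)]; (xii) [IF bird(a) THEN small(y)]. New: valid(a), stale(y), small(y).
Round 4: (vi) [IF small(y) and penguin(y) THEN hot(y)]; (xiii) [IF small(y) and valid(a) THEN open(y)]. New: hot(y), open(y).
Closure: {active(a), approved(obj1), bird(a), blue(obj1), closed(a), flies(obj1), green(obj1), hot(y), large(y), locked(y), metal(a), open(y), penguin(y), ready(obj1), red(y), signed(y), small(y), stale(y), valid(a), visible(y), wooden(a)} — 21 facts.

21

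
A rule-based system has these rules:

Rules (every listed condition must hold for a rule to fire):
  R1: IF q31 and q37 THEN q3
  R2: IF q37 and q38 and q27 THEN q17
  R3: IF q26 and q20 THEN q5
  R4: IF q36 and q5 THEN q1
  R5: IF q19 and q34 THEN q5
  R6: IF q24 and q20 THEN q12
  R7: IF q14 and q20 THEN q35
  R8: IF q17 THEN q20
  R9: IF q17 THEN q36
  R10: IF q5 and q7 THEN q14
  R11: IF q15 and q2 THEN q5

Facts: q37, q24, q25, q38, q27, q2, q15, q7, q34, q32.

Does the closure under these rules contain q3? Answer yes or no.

no

Round 1 fires R2, R11, giving q17, q5.
Round 2 fires R8, R9, R10, giving q20, q36, q14.
Round 3 fires R4, R6, R7, giving q1, q12, q35.
Fixed point reached. q3 is concluded only by R1; R1 needs q31 (never derived).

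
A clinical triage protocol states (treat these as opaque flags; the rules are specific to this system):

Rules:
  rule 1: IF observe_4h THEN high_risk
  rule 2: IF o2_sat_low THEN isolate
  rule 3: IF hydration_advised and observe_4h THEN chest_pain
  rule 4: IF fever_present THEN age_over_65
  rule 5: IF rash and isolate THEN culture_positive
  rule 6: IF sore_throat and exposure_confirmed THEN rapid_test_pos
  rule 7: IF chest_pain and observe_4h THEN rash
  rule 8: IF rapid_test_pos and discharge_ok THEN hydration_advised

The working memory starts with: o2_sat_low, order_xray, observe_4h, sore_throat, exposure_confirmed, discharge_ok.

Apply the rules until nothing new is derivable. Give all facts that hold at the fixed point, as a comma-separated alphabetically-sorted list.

chest_pain, culture_positive, discharge_ok, exposure_confirmed, high_risk, hydration_advised, isolate, o2_sat_low, observe_4h, order_xray, rapid_test_pos, rash, sore_throat

Round 1: rule 1 [IF observe_4h THEN high_risk]; rule 2 [IF o2_sat_low THEN isolate]; rule 6 [IF sore_throat and exposure_confirmed THEN rapid_test_pos]. New: high_risk, isolate, rapid_test_pos.
Round 2: rule 8 [IF rapid_test_pos and discharge_ok THEN hydration_advised]. New: hydration_advised.
Round 3: rule 3 [IF hydration_advised and observe_4h THEN chest_pain]. New: chest_pain.
Round 4: rule 7 [IF chest_pain and observe_4h THEN rash]. New: rash.
Round 5: rule 5 [IF rash and isolate THEN culture_positive]. New: culture_positive.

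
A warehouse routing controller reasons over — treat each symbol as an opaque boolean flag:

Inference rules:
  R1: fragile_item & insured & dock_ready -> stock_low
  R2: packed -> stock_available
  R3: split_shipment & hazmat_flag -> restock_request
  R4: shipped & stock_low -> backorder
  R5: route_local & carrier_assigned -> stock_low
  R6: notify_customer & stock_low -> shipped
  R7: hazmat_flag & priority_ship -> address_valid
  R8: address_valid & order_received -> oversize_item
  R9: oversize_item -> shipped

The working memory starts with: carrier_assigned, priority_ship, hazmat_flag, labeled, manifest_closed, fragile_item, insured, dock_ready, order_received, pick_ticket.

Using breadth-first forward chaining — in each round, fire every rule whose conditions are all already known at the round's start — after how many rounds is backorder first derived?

[1] R1 [fragile_item & insured & dock_ready -> stock_low]; R7 [hazmat_flag & priority_ship -> address_valid]. ⇒ new: stock_low, address_valid.
[2] R8 [address_valid & order_received -> oversize_item]. ⇒ new: oversize_item.
[3] R9 [oversize_item -> shipped]. ⇒ new: shipped.
[4] R4 [shipped & stock_low -> backorder]. ⇒ new: backorder.
backorder first appears in round 4.

4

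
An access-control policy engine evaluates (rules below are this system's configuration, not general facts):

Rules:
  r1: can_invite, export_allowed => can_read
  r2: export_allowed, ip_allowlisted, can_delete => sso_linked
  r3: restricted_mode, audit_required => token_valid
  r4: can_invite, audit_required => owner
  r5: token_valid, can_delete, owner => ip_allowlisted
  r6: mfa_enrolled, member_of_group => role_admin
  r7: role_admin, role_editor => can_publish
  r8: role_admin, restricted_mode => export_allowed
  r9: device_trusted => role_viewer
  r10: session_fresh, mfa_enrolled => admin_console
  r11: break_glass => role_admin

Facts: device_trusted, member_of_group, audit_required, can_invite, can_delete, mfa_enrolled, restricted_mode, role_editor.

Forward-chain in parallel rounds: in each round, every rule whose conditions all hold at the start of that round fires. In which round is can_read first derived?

3

Round 1 fires r3, r4, r6, r9, giving token_valid, owner, role_admin, role_viewer.
Round 2 fires r5, r7, r8, giving ip_allowlisted, can_publish, export_allowed.
Round 3 fires r1, r2, giving can_read, sso_linked.
can_read first appears in round 3.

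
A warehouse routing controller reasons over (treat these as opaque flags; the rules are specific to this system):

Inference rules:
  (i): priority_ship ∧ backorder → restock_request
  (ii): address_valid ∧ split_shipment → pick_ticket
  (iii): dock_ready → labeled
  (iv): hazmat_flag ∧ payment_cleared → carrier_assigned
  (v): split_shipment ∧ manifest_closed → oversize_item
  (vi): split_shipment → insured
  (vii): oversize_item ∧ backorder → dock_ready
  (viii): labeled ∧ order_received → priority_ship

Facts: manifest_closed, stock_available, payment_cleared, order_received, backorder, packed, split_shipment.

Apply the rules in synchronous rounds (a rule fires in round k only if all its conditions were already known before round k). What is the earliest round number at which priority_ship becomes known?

4

[1] (v) [split_shipment ∧ manifest_closed → oversize_item]; (vi) [split_shipment → insured]. ⇒ new: oversize_item, insured.
[2] (vii) [oversize_item ∧ backorder → dock_ready]. ⇒ new: dock_ready.
[3] (iii) [dock_ready → labeled]. ⇒ new: labeled.
[4] (viii) [labeled ∧ order_received → priority_ship]. ⇒ new: priority_ship.
priority_ship first appears in round 4.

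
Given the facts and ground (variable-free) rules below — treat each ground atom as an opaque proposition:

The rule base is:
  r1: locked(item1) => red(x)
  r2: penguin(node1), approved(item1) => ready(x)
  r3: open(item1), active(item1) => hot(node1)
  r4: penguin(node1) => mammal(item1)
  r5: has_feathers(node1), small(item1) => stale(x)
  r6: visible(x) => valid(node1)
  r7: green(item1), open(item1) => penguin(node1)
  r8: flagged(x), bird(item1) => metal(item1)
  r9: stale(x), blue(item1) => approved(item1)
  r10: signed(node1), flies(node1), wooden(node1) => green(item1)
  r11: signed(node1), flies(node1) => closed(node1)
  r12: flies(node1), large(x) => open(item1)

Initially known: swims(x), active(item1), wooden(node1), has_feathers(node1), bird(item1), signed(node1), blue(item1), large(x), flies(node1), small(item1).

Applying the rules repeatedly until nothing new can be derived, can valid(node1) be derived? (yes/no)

Round 1 — r5, r10, r11, r12, derive stale(x), green(item1), closed(node1), open(item1).
Round 2 — r3, r7, r9, derive hot(node1), penguin(node1), approved(item1).
Round 3 — r2, r4, derive ready(x), mammal(item1).
Fixed point reached. valid(node1) is concluded only by r6; r6 needs visible(x) (never derived).

no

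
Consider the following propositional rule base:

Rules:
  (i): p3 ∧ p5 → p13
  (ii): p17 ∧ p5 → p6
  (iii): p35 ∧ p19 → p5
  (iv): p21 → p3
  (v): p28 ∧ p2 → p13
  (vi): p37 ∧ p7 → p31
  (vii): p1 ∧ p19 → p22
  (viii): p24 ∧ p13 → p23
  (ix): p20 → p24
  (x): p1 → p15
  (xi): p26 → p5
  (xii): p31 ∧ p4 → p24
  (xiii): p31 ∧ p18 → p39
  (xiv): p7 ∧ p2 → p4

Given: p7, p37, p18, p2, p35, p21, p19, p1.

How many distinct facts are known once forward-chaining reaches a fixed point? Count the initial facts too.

18

Round 1 — (iii), (iv), (vi), (vii), (x), (xiv), derive p5, p3, p31, p22, p15, p4.
Round 2 — (i), (xii), (xiii), derive p13, p24, p39.
Round 3 — (viii), derive p23.
Closure: {p1, p13, p15, p18, p19, p2, p21, p22, p23, p24, p3, p31, p35, p37, p39, p4, p5, p7} — 18 facts.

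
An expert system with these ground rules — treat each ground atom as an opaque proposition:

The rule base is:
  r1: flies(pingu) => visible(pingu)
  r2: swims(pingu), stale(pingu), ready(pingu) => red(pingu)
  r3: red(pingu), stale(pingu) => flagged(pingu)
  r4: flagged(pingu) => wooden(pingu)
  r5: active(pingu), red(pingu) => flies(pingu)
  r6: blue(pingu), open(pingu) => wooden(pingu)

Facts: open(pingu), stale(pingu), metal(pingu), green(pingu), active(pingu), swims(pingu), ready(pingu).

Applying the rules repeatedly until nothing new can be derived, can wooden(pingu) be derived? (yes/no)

yes

Round 1: r2 [swims(pingu), stale(pingu), ready(pingu) => red(pingu)]. Adds red(pingu).
Round 2: r3 [red(pingu), stale(pingu) => flagged(pingu)]; r5 [active(pingu), red(pingu) => flies(pingu)]. Adds flagged(pingu), flies(pingu).
Round 3: r1 [flies(pingu) => visible(pingu)]; r4 [flagged(pingu) => wooden(pingu)]. Adds visible(pingu), wooden(pingu).
wooden(pingu) appears in round 3, so it is derivable.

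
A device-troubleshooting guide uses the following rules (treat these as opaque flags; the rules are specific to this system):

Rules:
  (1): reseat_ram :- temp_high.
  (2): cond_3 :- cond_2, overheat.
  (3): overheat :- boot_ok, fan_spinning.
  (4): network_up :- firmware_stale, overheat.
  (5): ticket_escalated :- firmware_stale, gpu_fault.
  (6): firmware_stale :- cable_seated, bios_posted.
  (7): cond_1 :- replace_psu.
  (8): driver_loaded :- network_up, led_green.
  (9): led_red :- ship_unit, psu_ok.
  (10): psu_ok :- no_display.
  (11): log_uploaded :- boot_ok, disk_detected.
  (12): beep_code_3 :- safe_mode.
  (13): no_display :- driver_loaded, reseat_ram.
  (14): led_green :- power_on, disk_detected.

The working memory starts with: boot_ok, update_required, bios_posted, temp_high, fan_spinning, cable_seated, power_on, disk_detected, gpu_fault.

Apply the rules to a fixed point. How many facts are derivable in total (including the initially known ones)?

19

[1] (1) [reseat_ram :- temp_high.]; (3) [overheat :- boot_ok, fan_spinning.]; (6) [firmware_stale :- cable_seated, bios_posted.]; (11) [log_uploaded :- boot_ok, disk_detected.]; (14) [led_green :- power_on, disk_detected.]. ⇒ new: reseat_ram, overheat, firmware_stale, log_uploaded, led_green.
[2] (4) [network_up :- firmware_stale, overheat.]; (5) [ticket_escalated :- firmware_stale, gpu_fault.]. ⇒ new: network_up, ticket_escalated.
[3] (8) [driver_loaded :- network_up, led_green.]. ⇒ new: driver_loaded.
[4] (13) [no_display :- driver_loaded, reseat_ram.]. ⇒ new: no_display.
[5] (10) [psu_ok :- no_display.]. ⇒ new: psu_ok.
Closure: {bios_posted, boot_ok, cable_seated, disk_detected, driver_loaded, fan_spinning, firmware_stale, gpu_fault, led_green, log_uploaded, network_up, no_display, overheat, power_on, psu_ok, reseat_ram, temp_high, ticket_escalated, update_required} — 19 facts.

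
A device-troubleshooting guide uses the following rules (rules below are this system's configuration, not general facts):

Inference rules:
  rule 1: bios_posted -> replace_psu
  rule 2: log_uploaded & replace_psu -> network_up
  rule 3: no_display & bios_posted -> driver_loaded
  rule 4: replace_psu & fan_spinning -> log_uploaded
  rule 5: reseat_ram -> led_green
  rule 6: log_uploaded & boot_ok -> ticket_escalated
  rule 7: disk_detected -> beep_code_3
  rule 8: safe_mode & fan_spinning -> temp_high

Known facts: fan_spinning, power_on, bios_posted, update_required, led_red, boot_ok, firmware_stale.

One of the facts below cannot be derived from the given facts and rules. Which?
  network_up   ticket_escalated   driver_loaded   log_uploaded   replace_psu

driver_loaded

Round 1: rule 1 [bios_posted -> replace_psu]. New: replace_psu.
Round 2: rule 4 [replace_psu & fan_spinning -> log_uploaded]. New: log_uploaded.
Round 3: rule 2 [log_uploaded & replace_psu -> network_up]; rule 6 [log_uploaded & boot_ok -> ticket_escalated]. New: network_up, ticket_escalated.
Derived: replace_psu (round 1), network_up (round 3), log_uploaded (round 2), ticket_escalated (round 3). driver_loaded never appears in any round.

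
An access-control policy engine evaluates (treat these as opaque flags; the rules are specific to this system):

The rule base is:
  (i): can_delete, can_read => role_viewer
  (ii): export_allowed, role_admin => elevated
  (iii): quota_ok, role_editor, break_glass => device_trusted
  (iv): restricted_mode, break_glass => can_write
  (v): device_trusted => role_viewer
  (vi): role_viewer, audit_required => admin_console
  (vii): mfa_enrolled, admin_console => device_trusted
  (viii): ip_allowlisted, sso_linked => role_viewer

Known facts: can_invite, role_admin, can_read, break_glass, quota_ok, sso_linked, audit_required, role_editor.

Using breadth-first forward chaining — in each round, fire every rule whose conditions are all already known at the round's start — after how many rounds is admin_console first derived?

3

Round 1: (iii) [quota_ok, role_editor, break_glass => device_trusted]. Adds device_trusted.
Round 2: (v) [device_trusted => role_viewer]. Adds role_viewer.
Round 3: (vi) [role_viewer, audit_required => admin_console]. Adds admin_console.
admin_console first appears in round 3.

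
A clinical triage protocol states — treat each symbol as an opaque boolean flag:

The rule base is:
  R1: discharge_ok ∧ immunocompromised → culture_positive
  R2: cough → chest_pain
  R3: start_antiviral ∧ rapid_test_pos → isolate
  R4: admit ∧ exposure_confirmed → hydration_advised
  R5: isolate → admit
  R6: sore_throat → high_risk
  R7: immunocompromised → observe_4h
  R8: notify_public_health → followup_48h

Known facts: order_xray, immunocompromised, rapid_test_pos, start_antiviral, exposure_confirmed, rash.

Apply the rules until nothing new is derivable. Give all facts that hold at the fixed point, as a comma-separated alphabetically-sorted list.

admit, exposure_confirmed, hydration_advised, immunocompromised, isolate, observe_4h, order_xray, rapid_test_pos, rash, start_antiviral

[1] R3 [start_antiviral ∧ rapid_test_pos → isolate]; R7 [immunocompromised → observe_4h]. ⇒ new: isolate, observe_4h.
[2] R5 [isolate → admit]. ⇒ new: admit.
[3] R4 [admit ∧ exposure_confirmed → hydration_advised]. ⇒ new: hydration_advised.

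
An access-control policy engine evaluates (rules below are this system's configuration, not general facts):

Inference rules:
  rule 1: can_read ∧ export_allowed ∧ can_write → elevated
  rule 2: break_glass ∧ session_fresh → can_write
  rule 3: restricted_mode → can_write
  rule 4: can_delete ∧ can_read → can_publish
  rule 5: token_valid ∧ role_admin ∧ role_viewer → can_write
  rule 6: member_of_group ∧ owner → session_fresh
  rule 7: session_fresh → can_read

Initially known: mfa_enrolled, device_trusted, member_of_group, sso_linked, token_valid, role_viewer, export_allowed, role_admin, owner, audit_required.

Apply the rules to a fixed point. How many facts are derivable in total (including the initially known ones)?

Round 1: rule 5 [token_valid ∧ role_admin ∧ role_viewer → can_write]; rule 6 [member_of_group ∧ owner → session_fresh]. Adds can_write, session_fresh.
Round 2: rule 7 [session_fresh → can_read]. Adds can_read.
Round 3: rule 1 [can_read ∧ export_allowed ∧ can_write → elevated]. Adds elevated.
Closure: {audit_required, can_read, can_write, device_trusted, elevated, export_allowed, member_of_group, mfa_enrolled, owner, role_admin, role_viewer, session_fresh, sso_linked, token_valid} — 14 facts.

14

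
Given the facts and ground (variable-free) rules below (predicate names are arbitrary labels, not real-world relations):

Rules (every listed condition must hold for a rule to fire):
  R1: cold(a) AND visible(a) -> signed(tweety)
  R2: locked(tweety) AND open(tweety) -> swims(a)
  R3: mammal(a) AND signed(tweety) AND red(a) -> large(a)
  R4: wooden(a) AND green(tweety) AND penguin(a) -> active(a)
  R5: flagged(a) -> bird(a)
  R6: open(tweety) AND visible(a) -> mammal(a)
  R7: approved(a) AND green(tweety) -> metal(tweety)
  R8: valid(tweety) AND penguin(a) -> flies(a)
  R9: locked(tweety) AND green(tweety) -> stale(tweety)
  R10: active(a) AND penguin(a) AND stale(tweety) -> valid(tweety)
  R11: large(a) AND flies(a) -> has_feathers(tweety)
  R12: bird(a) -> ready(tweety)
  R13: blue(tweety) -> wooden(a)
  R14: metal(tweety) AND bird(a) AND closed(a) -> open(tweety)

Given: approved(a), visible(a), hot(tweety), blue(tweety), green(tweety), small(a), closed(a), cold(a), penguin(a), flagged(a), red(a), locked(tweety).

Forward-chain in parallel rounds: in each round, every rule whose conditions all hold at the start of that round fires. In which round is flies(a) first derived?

4

[1] R1 [cold(a) AND visible(a) -> signed(tweety)]; R5 [flagged(a) -> bird(a)]; R7 [approved(a) AND green(tweety) -> metal(tweety)]; R9 [locked(tweety) AND green(tweety) -> stale(tweety)]; R13 [blue(tweety) -> wooden(a)]. ⇒ new: signed(tweety), bird(a), metal(tweety), stale(tweety), wooden(a).
[2] R4 [wooden(a) AND green(tweety) AND penguin(a) -> active(a)]; R12 [bird(a) -> ready(tweety)]; R14 [metal(tweety) AND bird(a) AND closed(a) -> open(tweety)]. ⇒ new: active(a), ready(tweety), open(tweety).
[3] R2 [locked(tweety) AND open(tweety) -> swims(a)]; R6 [open(tweety) AND visible(a) -> mammal(a)]; R10 [active(a) AND penguin(a) AND stale(tweety) -> valid(tweety)]. ⇒ new: swims(a), mammal(a), valid(tweety).
[4] R3 [mammal(a) AND signed(tweety) AND red(a) -> large(a)]; R8 [valid(tweety) AND penguin(a) -> flies(a)]. ⇒ new: large(a), flies(a).
flies(a) first appears in round 4.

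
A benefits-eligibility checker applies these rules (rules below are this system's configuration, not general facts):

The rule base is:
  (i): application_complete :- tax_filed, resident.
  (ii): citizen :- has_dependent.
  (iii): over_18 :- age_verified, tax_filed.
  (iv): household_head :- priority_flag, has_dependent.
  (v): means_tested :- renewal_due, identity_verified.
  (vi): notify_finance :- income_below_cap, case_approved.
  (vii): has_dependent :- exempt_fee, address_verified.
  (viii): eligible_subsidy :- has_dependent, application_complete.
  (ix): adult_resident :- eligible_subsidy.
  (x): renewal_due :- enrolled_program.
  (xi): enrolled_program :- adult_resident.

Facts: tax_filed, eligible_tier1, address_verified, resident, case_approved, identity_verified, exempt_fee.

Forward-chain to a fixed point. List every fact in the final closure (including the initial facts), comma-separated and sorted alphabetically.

Round 1 — (i), (vii), derive application_complete, has_dependent.
Round 2 — (ii), (viii), derive citizen, eligible_subsidy.
Round 3 — (ix), derive adult_resident.
Round 4 — (xi), derive enrolled_program.
Round 5 — (x), derive renewal_due.
Round 6 — (v), derive means_tested.

address_verified, adult_resident, application_complete, case_approved, citizen, eligible_subsidy, eligible_tier1, enrolled_program, exempt_fee, has_dependent, identity_verified, means_tested, renewal_due, resident, tax_filed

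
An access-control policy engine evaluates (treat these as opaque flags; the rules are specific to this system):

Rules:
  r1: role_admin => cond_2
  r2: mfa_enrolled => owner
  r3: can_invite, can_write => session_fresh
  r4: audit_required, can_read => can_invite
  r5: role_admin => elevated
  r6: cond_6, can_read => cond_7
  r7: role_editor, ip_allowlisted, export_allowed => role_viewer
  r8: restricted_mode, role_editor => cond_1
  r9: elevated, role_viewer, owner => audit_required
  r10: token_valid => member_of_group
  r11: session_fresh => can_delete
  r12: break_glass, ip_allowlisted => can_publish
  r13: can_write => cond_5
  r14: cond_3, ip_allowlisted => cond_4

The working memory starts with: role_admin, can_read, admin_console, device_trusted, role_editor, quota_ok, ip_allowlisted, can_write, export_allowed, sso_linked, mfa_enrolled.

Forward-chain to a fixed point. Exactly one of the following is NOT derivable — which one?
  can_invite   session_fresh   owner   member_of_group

Round 1 fires r1, r2, r5, r7, r13, giving cond_2, owner, elevated, role_viewer, cond_5.
Round 2 fires r9, giving audit_required.
Round 3 fires r4, giving can_invite.
Round 4 fires r3, giving session_fresh.
Round 5 fires r11, giving can_delete.
Derived: session_fresh (round 4), can_invite (round 3), owner (round 1). member_of_group never appears in any round.

member_of_group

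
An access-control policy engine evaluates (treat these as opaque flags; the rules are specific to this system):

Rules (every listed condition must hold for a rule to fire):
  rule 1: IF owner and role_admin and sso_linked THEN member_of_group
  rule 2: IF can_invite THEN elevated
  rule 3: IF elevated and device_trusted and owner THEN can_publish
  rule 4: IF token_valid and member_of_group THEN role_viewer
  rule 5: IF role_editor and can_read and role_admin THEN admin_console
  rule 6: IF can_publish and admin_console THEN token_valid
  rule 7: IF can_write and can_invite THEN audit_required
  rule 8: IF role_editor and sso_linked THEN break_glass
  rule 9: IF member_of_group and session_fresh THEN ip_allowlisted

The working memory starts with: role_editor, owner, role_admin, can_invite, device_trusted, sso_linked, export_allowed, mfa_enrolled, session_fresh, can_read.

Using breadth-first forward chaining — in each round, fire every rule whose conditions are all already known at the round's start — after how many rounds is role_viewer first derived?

[1] rule 1 [IF owner and role_admin and sso_linked THEN member_of_group]; rule 2 [IF can_invite THEN elevated]; rule 5 [IF role_editor and can_read and role_admin THEN admin_console]; rule 8 [IF role_editor and sso_linked THEN break_glass]. ⇒ new: member_of_group, elevated, admin_console, break_glass.
[2] rule 3 [IF elevated and device_trusted and owner THEN can_publish]; rule 9 [IF member_of_group and session_fresh THEN ip_allowlisted]. ⇒ new: can_publish, ip_allowlisted.
[3] rule 6 [IF can_publish and admin_console THEN token_valid]. ⇒ new: token_valid.
[4] rule 4 [IF token_valid and member_of_group THEN role_viewer]. ⇒ new: role_viewer.
role_viewer first appears in round 4.

4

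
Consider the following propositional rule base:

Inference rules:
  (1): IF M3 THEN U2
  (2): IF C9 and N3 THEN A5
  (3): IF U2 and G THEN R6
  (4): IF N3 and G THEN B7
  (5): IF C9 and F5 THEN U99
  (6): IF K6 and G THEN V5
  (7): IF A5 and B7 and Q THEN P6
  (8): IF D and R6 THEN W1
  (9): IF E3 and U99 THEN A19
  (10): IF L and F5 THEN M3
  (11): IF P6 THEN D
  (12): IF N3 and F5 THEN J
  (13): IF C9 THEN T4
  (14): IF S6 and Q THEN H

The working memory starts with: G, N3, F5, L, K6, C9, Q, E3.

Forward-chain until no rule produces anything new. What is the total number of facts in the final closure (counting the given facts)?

21

Round 1: (2) [IF C9 and N3 THEN A5]; (4) [IF N3 and G THEN B7]; (5) [IF C9 and F5 THEN U99]; (6) [IF K6 and G THEN V5]; (10) [IF L and F5 THEN M3]; (12) [IF N3 and F5 THEN J]; (13) [IF C9 THEN T4]. New: A5, B7, U99, V5, M3, J, T4.
Round 2: (1) [IF M3 THEN U2]; (7) [IF A5 and B7 and Q THEN P6]; (9) [IF E3 and U99 THEN A19]. New: U2, P6, A19.
Round 3: (3) [IF U2 and G THEN R6]; (11) [IF P6 THEN D]. New: R6, D.
Round 4: (8) [IF D and R6 THEN W1]. New: W1.
Closure: {A19, A5, B7, C9, D, E3, F5, G, J, K6, L, M3, N3, P6, Q, R6, T4, U2, U99, V5, W1} — 21 facts.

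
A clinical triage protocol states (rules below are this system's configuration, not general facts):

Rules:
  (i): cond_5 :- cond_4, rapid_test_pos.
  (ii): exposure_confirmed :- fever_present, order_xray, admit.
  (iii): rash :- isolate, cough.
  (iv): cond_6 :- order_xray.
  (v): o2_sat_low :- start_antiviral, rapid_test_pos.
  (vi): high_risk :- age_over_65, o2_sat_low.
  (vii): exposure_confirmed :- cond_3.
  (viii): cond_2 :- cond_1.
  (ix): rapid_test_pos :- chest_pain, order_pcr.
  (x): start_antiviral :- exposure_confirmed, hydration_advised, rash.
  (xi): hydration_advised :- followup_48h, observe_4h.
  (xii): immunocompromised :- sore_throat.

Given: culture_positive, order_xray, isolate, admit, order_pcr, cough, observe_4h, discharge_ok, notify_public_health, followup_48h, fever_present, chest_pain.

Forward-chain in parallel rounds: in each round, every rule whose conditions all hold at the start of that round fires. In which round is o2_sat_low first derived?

Round 1 — (ii), (iii), (iv), (ix), (xi), derive exposure_confirmed, rash, cond_6, rapid_test_pos, hydration_advised.
Round 2 — (x), derive start_antiviral.
Round 3 — (v), derive o2_sat_low.
o2_sat_low first appears in round 3.

3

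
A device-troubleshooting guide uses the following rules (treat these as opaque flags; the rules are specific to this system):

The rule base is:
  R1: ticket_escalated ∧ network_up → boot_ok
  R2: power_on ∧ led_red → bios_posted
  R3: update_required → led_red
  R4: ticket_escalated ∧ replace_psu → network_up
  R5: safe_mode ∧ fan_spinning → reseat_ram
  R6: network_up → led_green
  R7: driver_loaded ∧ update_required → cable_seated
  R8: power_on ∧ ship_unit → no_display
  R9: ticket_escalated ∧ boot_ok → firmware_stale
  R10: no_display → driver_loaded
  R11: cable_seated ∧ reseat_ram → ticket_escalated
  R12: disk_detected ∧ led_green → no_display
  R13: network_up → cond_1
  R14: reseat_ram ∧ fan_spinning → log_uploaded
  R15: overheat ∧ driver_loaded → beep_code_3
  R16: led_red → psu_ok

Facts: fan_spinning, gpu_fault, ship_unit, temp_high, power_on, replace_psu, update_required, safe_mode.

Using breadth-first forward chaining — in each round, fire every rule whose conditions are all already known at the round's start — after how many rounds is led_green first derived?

[1] R3 [update_required → led_red]; R5 [safe_mode ∧ fan_spinning → reseat_ram]; R8 [power_on ∧ ship_unit → no_display]. ⇒ new: led_red, reseat_ram, no_display.
[2] R2 [power_on ∧ led_red → bios_posted]; R10 [no_display → driver_loaded]; R14 [reseat_ram ∧ fan_spinning → log_uploaded]; R16 [led_red → psu_ok]. ⇒ new: bios_posted, driver_loaded, log_uploaded, psu_ok.
[3] R7 [driver_loaded ∧ update_required → cable_seated]. ⇒ new: cable_seated.
[4] R11 [cable_seated ∧ reseat_ram → ticket_escalated]. ⇒ new: ticket_escalated.
[5] R4 [ticket_escalated ∧ replace_psu → network_up]. ⇒ new: network_up.
[6] R1 [ticket_escalated ∧ network_up → boot_ok]; R6 [network_up → led_green]; R13 [network_up → cond_1]. ⇒ new: boot_ok, led_green, cond_1.
led_green first appears in round 6.

6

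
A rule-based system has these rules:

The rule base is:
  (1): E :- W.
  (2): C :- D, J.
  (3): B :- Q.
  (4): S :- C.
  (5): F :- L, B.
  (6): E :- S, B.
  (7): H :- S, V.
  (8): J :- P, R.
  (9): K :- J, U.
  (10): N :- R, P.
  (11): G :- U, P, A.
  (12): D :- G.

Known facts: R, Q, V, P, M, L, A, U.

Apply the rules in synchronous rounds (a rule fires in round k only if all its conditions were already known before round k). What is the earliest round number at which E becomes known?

5

Round 1 — (3), (8), (10), (11), derive B, J, N, G.
Round 2 — (5), (9), (12), derive F, K, D.
Round 3 — (2), derive C.
Round 4 — (4), derive S.
Round 5 — (6), (7), derive E, H.
E first appears in round 5.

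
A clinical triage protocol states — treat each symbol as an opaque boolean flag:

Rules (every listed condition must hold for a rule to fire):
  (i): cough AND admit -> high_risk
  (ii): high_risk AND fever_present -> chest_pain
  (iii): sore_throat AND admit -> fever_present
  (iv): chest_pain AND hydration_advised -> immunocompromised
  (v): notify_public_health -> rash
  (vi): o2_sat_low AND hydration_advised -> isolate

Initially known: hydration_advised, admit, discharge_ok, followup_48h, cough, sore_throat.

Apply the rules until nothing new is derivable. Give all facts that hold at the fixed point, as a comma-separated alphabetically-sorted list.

admit, chest_pain, cough, discharge_ok, fever_present, followup_48h, high_risk, hydration_advised, immunocompromised, sore_throat

Round 1 fires (i), (iii), giving high_risk, fever_present.
Round 2 fires (ii), giving chest_pain.
Round 3 fires (iv), giving immunocompromised.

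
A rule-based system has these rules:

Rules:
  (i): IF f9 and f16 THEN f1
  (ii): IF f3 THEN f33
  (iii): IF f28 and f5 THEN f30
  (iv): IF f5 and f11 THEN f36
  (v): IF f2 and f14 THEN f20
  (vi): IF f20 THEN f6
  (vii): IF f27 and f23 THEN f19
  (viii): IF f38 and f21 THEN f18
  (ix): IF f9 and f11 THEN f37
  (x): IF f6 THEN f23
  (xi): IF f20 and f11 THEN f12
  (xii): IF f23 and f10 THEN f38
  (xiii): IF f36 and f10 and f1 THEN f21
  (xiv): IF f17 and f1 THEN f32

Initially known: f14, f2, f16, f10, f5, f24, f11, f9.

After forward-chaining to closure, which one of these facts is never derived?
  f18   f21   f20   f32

Round 1 fires (i), (iv), (v), (ix), giving f1, f36, f20, f37.
Round 2 fires (vi), (xi), (xiii), giving f6, f12, f21.
Round 3 fires (x), giving f23.
Round 4 fires (xii), giving f38.
Round 5 fires (viii), giving f18.
Derived: f18 (round 5), f20 (round 1), f21 (round 2). f32 never appears in any round.

f32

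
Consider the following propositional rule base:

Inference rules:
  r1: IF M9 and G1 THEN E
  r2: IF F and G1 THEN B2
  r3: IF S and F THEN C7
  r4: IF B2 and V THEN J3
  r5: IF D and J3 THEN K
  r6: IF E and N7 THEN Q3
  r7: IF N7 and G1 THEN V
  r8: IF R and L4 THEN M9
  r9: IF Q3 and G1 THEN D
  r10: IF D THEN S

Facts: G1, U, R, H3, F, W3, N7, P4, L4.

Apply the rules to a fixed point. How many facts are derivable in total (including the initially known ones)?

Round 1: r2 [IF F and G1 THEN B2]; r7 [IF N7 and G1 THEN V]; r8 [IF R and L4 THEN M9]. Adds B2, V, M9.
Round 2: r1 [IF M9 and G1 THEN E]; r4 [IF B2 and V THEN J3]. Adds E, J3.
Round 3: r6 [IF E and N7 THEN Q3]. Adds Q3.
Round 4: r9 [IF Q3 and G1 THEN D]. Adds D.
Round 5: r5 [IF D and J3 THEN K]; r10 [IF D THEN S]. Adds K, S.
Round 6: r3 [IF S and F THEN C7]. Adds C7.
Closure: {B2, C7, D, E, F, G1, H3, J3, K, L4, M9, N7, P4, Q3, R, S, U, V, W3} — 19 facts.

19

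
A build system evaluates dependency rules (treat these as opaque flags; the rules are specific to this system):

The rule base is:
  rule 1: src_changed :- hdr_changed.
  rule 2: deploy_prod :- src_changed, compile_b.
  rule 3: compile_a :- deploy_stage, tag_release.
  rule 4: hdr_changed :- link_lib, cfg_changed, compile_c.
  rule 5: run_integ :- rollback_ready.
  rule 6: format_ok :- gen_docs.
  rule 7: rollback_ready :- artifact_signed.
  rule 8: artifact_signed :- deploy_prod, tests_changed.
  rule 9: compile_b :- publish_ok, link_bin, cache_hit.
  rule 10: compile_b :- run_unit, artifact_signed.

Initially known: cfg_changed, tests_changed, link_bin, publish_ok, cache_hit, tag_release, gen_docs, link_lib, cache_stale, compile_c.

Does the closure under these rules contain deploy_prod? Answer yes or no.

Round 1: rule 4 [hdr_changed :- link_lib, cfg_changed, compile_c.]; rule 6 [format_ok :- gen_docs.]; rule 9 [compile_b :- publish_ok, link_bin, cache_hit.]. Adds hdr_changed, format_ok, compile_b.
Round 2: rule 1 [src_changed :- hdr_changed.]. Adds src_changed.
Round 3: rule 2 [deploy_prod :- src_changed, compile_b.]. Adds deploy_prod.
Round 4: rule 8 [artifact_signed :- deploy_prod, tests_changed.]. Adds artifact_signed.
Round 5: rule 7 [rollback_ready :- artifact_signed.]. Adds rollback_ready.
Round 6: rule 5 [run_integ :- rollback_ready.]. Adds run_integ.
deploy_prod appears in round 3, so it is derivable.

yes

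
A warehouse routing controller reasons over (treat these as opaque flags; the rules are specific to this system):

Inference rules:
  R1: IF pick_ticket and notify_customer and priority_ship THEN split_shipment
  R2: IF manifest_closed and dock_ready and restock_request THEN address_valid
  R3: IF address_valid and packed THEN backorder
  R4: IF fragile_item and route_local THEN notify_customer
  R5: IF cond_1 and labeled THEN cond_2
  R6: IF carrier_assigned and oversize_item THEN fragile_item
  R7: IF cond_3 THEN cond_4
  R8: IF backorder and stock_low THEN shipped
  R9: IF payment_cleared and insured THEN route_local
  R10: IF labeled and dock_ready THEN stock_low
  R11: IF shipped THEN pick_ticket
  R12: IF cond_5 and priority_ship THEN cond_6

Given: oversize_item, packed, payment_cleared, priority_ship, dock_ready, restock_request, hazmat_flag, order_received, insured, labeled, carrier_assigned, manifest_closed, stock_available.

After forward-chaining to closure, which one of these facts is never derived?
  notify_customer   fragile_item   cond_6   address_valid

Round 1 fires R2, R6, R9, R10, giving address_valid, fragile_item, route_local, stock_low.
Round 2 fires R3, R4, giving backorder, notify_customer.
Round 3 fires R8, giving shipped.
Round 4 fires R11, giving pick_ticket.
Round 5 fires R1, giving split_shipment.
Derived: address_valid (round 1), fragile_item (round 1), notify_customer (round 2). cond_6 never appears in any round.

cond_6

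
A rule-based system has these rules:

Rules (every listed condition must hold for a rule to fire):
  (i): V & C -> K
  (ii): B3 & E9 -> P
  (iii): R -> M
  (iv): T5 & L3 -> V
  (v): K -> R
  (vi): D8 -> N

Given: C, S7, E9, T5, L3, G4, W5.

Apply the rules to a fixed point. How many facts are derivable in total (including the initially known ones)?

Round 1: (iv) [T5 & L3 -> V]. New: V.
Round 2: (i) [V & C -> K]. New: K.
Round 3: (v) [K -> R]. New: R.
Round 4: (iii) [R -> M]. New: M.
Closure: {C, E9, G4, K, L3, M, R, S7, T5, V, W5} — 11 facts.

11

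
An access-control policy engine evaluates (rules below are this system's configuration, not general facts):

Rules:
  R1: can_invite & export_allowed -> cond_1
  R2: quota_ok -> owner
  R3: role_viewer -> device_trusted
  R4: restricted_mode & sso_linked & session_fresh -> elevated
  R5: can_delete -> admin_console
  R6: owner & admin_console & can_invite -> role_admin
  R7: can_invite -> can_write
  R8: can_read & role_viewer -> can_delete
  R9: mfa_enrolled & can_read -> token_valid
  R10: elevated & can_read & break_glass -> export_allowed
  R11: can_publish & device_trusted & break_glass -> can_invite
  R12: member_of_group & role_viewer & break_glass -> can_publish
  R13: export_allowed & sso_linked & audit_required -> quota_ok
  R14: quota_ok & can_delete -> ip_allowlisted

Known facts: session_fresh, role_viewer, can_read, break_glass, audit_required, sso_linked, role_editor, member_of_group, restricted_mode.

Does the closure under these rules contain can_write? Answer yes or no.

Round 1: R3 [role_viewer -> device_trusted]; R4 [restricted_mode & sso_linked & session_fresh -> elevated]; R8 [can_read & role_viewer -> can_delete]; R12 [member_of_group & role_viewer & break_glass -> can_publish]. New: device_trusted, elevated, can_delete, can_publish.
Round 2: R5 [can_delete -> admin_console]; R10 [elevated & can_read & break_glass -> export_allowed]; R11 [can_publish & device_trusted & break_glass -> can_invite]. New: admin_console, export_allowed, can_invite.
Round 3: R1 [can_invite & export_allowed -> cond_1]; R7 [can_invite -> can_write]; R13 [export_allowed & sso_linked & audit_required -> quota_ok]. New: cond_1, can_write, quota_ok.
Round 4: R2 [quota_ok -> owner]; R14 [quota_ok & can_delete -> ip_allowlisted]. New: owner, ip_allowlisted.
Round 5: R6 [owner & admin_console & can_invite -> role_admin]. New: role_admin.
can_write appears in round 3, so it is derivable.

yes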